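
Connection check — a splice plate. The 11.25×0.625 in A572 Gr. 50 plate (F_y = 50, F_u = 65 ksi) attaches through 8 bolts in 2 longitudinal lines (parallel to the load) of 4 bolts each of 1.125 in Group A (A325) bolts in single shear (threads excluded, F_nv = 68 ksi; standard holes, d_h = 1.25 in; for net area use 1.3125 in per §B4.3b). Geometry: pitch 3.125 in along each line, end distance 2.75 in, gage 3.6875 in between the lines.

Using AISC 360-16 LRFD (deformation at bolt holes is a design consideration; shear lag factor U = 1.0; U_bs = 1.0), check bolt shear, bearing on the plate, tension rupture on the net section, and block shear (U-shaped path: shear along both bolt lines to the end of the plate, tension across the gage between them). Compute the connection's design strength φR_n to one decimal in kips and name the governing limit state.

Bolt shear: A_b = π(1.125)²/4 = 0.99402 in². φR_n = 0.75 × 68 × 0.99402 × 8 × 1 = 405.6 kips.
Bearing (0.625 in plate, F_u = 65 ksi): end bolts L_c = 2.75 − 1.25/2 = 2.125, R_n = min(1.2×2.125×0.625×65, 2.4×1.125×0.625×65) = 103.59 kips/bolt; interior L_c = 3.125 − 1.25 = 1.875, R_n = 91.406 kips/bolt. φR_n = 0.75 × (2×103.59 + 6×91.406) = 566.7 kips.
Tension rupture (net): A_n = (11.25 − 2×1.3125)×0.625 = 5.3906 in² (U = 1.0, A_e = A_n). φR_n = 0.75 × 65 × 5.3906 = 262.8 kips.
Block shear: shear path 2×[2.75+3×3.125] = 2×12.125 in, A_gv = 15.156, A_nv = 2×(12.125 − 3.5×1.3125)×0.625 = 9.4141 in²; tension across gage: (3.6875 − 1×1.3125)×0.625 = 1.4844 in². R_n = min(0.6×65×9.4141, 0.6×50×15.156) + 1.0×65×1.4844 = min(367.15, 454.68) + 96.486 = 463.64 kips. φR_n = 0.75 × 463.64 = 347.7 kips.
Governing: min(405.6, 566.7, 262.8, 347.7) = 262.8 kips → net-section rupture.

262.8 kips (net-section rupture governs)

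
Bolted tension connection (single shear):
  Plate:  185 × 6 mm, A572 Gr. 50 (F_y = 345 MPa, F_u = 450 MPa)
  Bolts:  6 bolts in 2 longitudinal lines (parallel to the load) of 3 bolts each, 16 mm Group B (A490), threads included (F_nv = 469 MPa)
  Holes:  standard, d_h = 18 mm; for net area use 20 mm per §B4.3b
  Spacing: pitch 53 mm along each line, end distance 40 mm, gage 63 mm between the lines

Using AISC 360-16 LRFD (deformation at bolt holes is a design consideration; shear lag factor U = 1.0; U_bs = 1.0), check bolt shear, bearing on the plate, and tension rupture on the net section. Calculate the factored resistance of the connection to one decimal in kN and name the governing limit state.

293.6 kN (net-section rupture governs)

Bolt shear: A_b = π(16)²/4 = 201.06 mm². φR_n = 0.75 × 469 × 201.06 × 6 × 1 = 424.3 kN.
Bearing (6 mm plate, F_u = 450 MPa): end bolts L_c = 40 − 18/2 = 31, R_n = min(1.2×31×6×450, 2.4×16×6×450) = 100.44 kN/bolt; interior L_c = 53 − 18 = 35, R_n = 103.68 kN/bolt. φR_n = 0.75 × (2×100.44 + 4×103.68) = 461.7 kN.
Tension rupture (net): A_n = (185 − 2×20)×6 = 870 mm² (U = 1.0, A_e = A_n). φR_n = 0.75 × 450 × 870 = 293.6 kN.
Governing: min(424.3, 461.7, 293.6) = 293.6 kN → net-section rupture.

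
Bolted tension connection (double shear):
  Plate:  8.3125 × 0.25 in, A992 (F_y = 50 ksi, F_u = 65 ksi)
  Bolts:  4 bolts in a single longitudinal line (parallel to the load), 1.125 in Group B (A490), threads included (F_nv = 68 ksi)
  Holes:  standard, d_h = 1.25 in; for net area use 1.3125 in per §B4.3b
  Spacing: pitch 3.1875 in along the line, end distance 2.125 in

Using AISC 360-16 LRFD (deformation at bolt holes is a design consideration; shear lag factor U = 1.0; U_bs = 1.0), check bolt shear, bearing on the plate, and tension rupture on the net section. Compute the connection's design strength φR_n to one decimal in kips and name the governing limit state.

Bolt shear: A_b = π(1.125)²/4 = 0.99402 in². φR_n = 0.75 × 68 × 0.99402 × 4 × 2 = 405.6 kips.
Bearing (0.25 in plate, F_u = 65 ksi): end bolts L_c = 2.125 − 1.25/2 = 1.5, R_n = min(1.2×1.5×0.25×65, 2.4×1.125×0.25×65) = 29.25 kips/bolt; interior L_c = 3.1875 − 1.25 = 1.9375, R_n = 37.781 kips/bolt. φR_n = 0.75 × (1×29.25 + 3×37.781) = 106.9 kips.
Tension rupture (net): A_n = (8.3125 − 1×1.3125)×0.25 = 1.75 in² (U = 1.0, A_e = A_n). φR_n = 0.75 × 65 × 1.75 = 85.3 kips.
Governing: min(405.6, 106.9, 85.3) = 85.3 kips → net-section rupture.

85.3 kips (net-section rupture governs)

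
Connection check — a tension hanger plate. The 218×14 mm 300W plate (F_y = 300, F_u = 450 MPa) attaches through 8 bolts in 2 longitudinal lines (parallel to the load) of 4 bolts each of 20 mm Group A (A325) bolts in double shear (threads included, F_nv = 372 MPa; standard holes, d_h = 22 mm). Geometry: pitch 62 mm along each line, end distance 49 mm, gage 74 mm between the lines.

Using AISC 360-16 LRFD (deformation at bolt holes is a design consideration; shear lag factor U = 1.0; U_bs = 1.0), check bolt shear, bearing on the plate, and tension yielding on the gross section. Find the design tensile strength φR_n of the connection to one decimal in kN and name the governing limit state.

Bolt shear: A_b = π(20)²/4 = 314.16 mm². φR_n = 0.75 × 372 × 314.16 × 8 × 2 = 1402.4 kN.
Bearing (14 mm plate, F_u = 450 MPa): end bolts L_c = 49 − 22/2 = 38, R_n = min(1.2×38×14×450, 2.4×20×14×450) = 287.28 kN/bolt; interior L_c = 62 − 22 = 40, R_n = 302.4 kN/bolt. φR_n = 0.75 × (2×287.28 + 6×302.4) = 1791.7 kN.
Tension yield (gross): A_g = 218×14 = 3052 mm². φR_n = 0.90 × 300 × 3052 = 824.0 kN.
Governing: min(1402.4, 1791.7, 824.0) = 824.0 kN → gross-section yield.

824.0 kN (gross-section yield governs)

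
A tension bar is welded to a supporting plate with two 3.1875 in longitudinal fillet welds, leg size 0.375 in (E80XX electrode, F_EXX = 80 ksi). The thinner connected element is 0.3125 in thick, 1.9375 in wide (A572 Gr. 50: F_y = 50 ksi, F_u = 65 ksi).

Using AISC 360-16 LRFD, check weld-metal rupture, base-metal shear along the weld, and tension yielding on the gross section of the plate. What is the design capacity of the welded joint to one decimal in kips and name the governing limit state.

27.2 kips (gross-section yield governs)

Weld metal: throat = 0.707×0.375 = 0.26513 in, L = 2×3.1875 = 6.375 in. φR_n = 0.75 × 0.6 × 80 × 0.26513 × 6.375 = 60.8 kips.
Base metal shear (0.3125 in plate): yield φR_n = 1.0×0.6×50×0.3125×6.375 = 59.8 kips; rupture φR_n = 0.75×0.6×65×0.3125×6.375 = 58.3 kips; take 58.3 kips (rupture).
Tension yield (gross): A_g = 1.9375×0.3125 = 0.60547 in². φR_n = 0.90 × 50 × 0.60547 = 27.2 kips.
Governing: min(60.8, 58.3, 27.2) = 27.2 kips → gross-section yield.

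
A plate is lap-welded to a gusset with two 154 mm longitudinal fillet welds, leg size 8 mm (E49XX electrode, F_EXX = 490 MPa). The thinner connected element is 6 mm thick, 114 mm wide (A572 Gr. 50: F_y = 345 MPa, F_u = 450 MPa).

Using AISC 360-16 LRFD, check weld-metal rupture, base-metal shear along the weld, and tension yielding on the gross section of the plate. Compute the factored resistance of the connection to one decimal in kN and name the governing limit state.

Weld metal: throat = 0.707×8 = 5.656 mm, L = 2×154 = 308 mm. φR_n = 0.75 × 0.6 × 490 × 5.656 × 308 = 384.1 kN.
Base metal shear (6 mm plate): yield φR_n = 1.0×0.6×345×6×308 = 382.5 kN; rupture φR_n = 0.75×0.6×450×6×308 = 374.2 kN; take 374.2 kN (rupture).
Tension yield (gross): A_g = 114×6 = 684 mm². φR_n = 0.90 × 345 × 684 = 212.4 kN.
Governing: min(384.1, 374.2, 212.4) = 212.4 kN → gross-section yield.

212.4 kN (gross-section yield governs)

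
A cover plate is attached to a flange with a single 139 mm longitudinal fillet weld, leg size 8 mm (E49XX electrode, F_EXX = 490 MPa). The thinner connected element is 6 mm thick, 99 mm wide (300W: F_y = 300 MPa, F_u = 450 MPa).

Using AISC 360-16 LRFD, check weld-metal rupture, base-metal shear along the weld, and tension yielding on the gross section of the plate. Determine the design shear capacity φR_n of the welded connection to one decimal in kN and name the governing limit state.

Weld metal: throat = 0.707×8 = 5.656 mm, L = 139 mm. φR_n = 0.75 × 0.6 × 490 × 5.656 × 139 = 173.4 kN.
Base metal shear (6 mm plate): yield φR_n = 1.0×0.6×300×6×139 = 150.1 kN; rupture φR_n = 0.75×0.6×450×6×139 = 168.9 kN; take 150.1 kN (yield).
Tension yield (gross): A_g = 99×6 = 594 mm². φR_n = 0.90 × 300 × 594 = 160.4 kN.
Governing: min(173.4, 150.1, 160.4) = 150.1 kN → base-metal shear.

150.1 kN (base-metal shear governs)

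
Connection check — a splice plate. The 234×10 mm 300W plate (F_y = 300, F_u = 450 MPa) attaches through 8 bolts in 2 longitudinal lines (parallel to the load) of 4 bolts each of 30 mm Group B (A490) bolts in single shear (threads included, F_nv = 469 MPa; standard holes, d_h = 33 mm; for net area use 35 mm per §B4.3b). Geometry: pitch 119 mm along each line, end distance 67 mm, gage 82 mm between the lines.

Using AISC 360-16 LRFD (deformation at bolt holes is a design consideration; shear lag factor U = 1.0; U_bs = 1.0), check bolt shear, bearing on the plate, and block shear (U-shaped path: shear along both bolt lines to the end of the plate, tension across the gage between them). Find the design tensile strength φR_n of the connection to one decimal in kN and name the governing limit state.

1303.4 kN (block shear governs)

Bolt shear: A_b = π(30)²/4 = 706.86 mm². φR_n = 0.75 × 469 × 706.86 × 8 × 1 = 1989.1 kN.
Bearing (10 mm plate, F_u = 450 MPa): end bolts L_c = 67 − 33/2 = 50.5, R_n = min(1.2×50.5×10×450, 2.4×30×10×450) = 272.7 kN/bolt; interior L_c = 119 − 33 = 86, R_n = 324 kN/bolt. φR_n = 0.75 × (2×272.7 + 6×324) = 1867.1 kN.
Block shear: shear path 2×[67+3×119] = 2×424 mm, A_gv = 8480, A_nv = 2×(424 − 3.5×35)×10 = 6030 mm²; tension across gage: (82 − 1×35)×10 = 470 mm². R_n = min(0.6×450×6030, 0.6×300×8480) + 1.0×450×470 = min(1628.1, 1526.4) + 211.5 = 1737.9 kN. φR_n = 0.75 × 1737.9 = 1303.4 kN.
Governing: min(1989.1, 1867.1, 1303.4) = 1303.4 kN → block shear.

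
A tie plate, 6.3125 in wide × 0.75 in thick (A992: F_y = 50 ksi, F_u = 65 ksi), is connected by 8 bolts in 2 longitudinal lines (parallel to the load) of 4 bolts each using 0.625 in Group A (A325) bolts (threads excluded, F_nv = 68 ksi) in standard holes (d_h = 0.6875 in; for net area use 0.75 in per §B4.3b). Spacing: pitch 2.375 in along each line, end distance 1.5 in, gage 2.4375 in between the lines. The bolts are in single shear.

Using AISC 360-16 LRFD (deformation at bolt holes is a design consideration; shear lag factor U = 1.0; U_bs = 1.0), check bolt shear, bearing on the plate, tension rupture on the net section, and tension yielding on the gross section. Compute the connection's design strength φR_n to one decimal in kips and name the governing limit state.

125.2 kips (bolt shear governs)

Bolt shear: A_b = π(0.625)²/4 = 0.3068 in². φR_n = 0.75 × 68 × 0.3068 × 8 × 1 = 125.2 kips.
Bearing (0.75 in plate, F_u = 65 ksi): end bolts L_c = 1.5 − 0.6875/2 = 1.15625, R_n = min(1.2×1.15625×0.75×65, 2.4×0.625×0.75×65) = 67.641 kips/bolt; interior L_c = 2.375 − 0.6875 = 1.6875, R_n = 73.125 kips/bolt. φR_n = 0.75 × (2×67.641 + 6×73.125) = 430.5 kips.
Tension rupture (net): A_n = (6.3125 − 2×0.75)×0.75 = 3.6094 in² (U = 1.0, A_e = A_n). φR_n = 0.75 × 65 × 3.6094 = 176.0 kips.
Tension yield (gross): A_g = 6.3125×0.75 = 4.7344 in². φR_n = 0.90 × 50 × 4.7344 = 213.0 kips.
Governing: min(125.2, 430.5, 176.0, 213.0) = 125.2 kips → bolt shear.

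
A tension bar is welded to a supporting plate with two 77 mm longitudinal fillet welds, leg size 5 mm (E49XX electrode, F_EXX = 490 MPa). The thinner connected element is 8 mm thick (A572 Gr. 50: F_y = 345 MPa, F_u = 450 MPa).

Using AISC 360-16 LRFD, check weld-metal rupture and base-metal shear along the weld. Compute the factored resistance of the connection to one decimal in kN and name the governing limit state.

Weld metal: throat = 0.707×5 = 3.535 mm, L = 2×77 = 154 mm. φR_n = 0.75 × 0.6 × 490 × 3.535 × 154 = 120.0 kN.
Base metal shear (8 mm plate): yield φR_n = 1.0×0.6×345×8×154 = 255.0 kN; rupture φR_n = 0.75×0.6×450×8×154 = 249.5 kN; take 249.5 kN (rupture).
Governing: min(120.0, 249.5) = 120.0 kN → weld metal.

120.0 kN (weld metal governs)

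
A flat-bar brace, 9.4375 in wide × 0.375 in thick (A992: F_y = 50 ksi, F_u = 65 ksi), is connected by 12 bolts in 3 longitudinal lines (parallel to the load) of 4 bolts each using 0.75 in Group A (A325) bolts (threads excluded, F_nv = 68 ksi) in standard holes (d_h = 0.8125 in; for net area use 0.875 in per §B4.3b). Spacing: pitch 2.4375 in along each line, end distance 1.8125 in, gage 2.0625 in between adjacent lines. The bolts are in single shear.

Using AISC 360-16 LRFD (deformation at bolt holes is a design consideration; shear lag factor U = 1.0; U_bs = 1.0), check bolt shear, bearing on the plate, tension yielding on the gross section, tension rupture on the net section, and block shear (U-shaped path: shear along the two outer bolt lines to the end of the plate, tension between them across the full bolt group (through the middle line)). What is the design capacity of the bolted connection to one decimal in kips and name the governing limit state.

124.5 kips (net-section rupture governs)

Bolt shear: A_b = π(0.75)²/4 = 0.44179 in². φR_n = 0.75 × 68 × 0.44179 × 12 × 1 = 270.4 kips.
Bearing (0.375 in plate, F_u = 65 ksi): end bolts L_c = 1.8125 − 0.8125/2 = 1.40625, R_n = min(1.2×1.40625×0.375×65, 2.4×0.75×0.375×65) = 41.133 kips/bolt; interior L_c = 2.4375 − 0.8125 = 1.625, R_n = 43.875 kips/bolt. φR_n = 0.75 × (3×41.133 + 9×43.875) = 388.7 kips.
Tension yield (gross): A_g = 9.4375×0.375 = 3.5391 in². φR_n = 0.90 × 50 × 3.5391 = 159.3 kips.
Tension rupture (net): A_n = (9.4375 − 3×0.875)×0.375 = 2.5547 in² (U = 1.0, A_e = A_n). φR_n = 0.75 × 65 × 2.5547 = 124.5 kips.
Block shear: shear path 2×[1.8125+3×2.4375] = 2×9.125 in, A_gv = 6.8438, A_nv = 2×(9.125 − 3.5×0.875)×0.375 = 4.5469 in²; tension across gage: (4.125 − 2×0.875)×0.375 = 0.89063 in². R_n = min(0.6×65×4.5469, 0.6×50×6.8438) + 1.0×65×0.89063 = min(177.33, 205.31) + 57.891 = 235.22 kips. φR_n = 0.75 × 235.22 = 176.4 kips.
Governing: min(270.4, 388.7, 159.3, 124.5, 176.4) = 124.5 kips → net-section rupture.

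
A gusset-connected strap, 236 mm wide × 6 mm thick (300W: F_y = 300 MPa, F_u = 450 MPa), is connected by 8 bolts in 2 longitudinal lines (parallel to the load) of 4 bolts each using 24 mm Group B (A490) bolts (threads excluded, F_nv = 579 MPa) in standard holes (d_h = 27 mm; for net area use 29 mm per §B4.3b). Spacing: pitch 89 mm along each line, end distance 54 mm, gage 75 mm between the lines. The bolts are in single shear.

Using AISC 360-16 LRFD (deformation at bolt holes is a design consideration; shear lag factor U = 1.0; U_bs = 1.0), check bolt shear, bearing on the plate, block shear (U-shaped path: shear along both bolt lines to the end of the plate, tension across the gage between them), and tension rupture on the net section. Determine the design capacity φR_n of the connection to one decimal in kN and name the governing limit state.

Bolt shear: A_b = π(24)²/4 = 452.39 mm². φR_n = 0.75 × 579 × 452.39 × 8 × 1 = 1571.6 kN.
Bearing (6 mm plate, F_u = 450 MPa): end bolts L_c = 54 − 27/2 = 40.5, R_n = min(1.2×40.5×6×450, 2.4×24×6×450) = 131.22 kN/bolt; interior L_c = 89 − 27 = 62, R_n = 155.52 kN/bolt. φR_n = 0.75 × (2×131.22 + 6×155.52) = 896.7 kN.
Block shear: shear path 2×[54+3×89] = 2×321 mm, A_gv = 3852, A_nv = 2×(321 − 3.5×29)×6 = 2634 mm²; tension across gage: (75 − 1×29)×6 = 276 mm². R_n = min(0.6×450×2634, 0.6×300×3852) + 1.0×450×276 = min(711.18, 693.36) + 124.2 = 817.56 kN. φR_n = 0.75 × 817.56 = 613.2 kN.
Tension rupture (net): A_n = (236 − 2×29)×6 = 1068 mm² (U = 1.0, A_e = A_n). φR_n = 0.75 × 450 × 1068 = 360.5 kN.
Governing: min(1571.6, 896.7, 613.2, 360.5) = 360.5 kN → net-section rupture.

360.5 kN (net-section rupture governs)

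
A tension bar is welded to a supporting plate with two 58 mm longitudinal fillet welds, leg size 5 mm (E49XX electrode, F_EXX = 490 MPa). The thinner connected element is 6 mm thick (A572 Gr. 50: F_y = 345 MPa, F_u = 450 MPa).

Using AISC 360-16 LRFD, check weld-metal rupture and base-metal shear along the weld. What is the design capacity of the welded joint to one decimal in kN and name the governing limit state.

Weld metal: throat = 0.707×5 = 3.535 mm, L = 2×58 = 116 mm. φR_n = 0.75 × 0.6 × 490 × 3.535 × 116 = 90.4 kN.
Base metal shear (6 mm plate): yield φR_n = 1.0×0.6×345×6×116 = 144.1 kN; rupture φR_n = 0.75×0.6×450×6×116 = 140.9 kN; take 140.9 kN (rupture).
Governing: min(90.4, 140.9) = 90.4 kN → weld metal.

90.4 kN (weld metal governs)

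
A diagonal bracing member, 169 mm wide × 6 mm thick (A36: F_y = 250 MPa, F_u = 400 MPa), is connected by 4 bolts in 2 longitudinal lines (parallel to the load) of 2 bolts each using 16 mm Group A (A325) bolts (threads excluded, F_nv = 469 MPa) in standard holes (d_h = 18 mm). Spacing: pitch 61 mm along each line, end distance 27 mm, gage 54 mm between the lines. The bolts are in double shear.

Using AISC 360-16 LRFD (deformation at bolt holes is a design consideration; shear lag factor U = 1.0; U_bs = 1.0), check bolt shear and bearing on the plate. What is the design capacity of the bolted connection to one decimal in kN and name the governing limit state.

216.0 kN (bearing governs)

Bolt shear: A_b = π(16)²/4 = 201.06 mm². φR_n = 0.75 × 469 × 201.06 × 4 × 2 = 565.8 kN.
Bearing (6 mm plate, F_u = 400 MPa): end bolts L_c = 27 − 18/2 = 18, R_n = min(1.2×18×6×400, 2.4×16×6×400) = 51.84 kN/bolt; interior L_c = 61 − 18 = 43, R_n = 92.16 kN/bolt. φR_n = 0.75 × (2×51.84 + 2×92.16) = 216.0 kN.
Governing: min(565.8, 216.0) = 216.0 kN → bearing.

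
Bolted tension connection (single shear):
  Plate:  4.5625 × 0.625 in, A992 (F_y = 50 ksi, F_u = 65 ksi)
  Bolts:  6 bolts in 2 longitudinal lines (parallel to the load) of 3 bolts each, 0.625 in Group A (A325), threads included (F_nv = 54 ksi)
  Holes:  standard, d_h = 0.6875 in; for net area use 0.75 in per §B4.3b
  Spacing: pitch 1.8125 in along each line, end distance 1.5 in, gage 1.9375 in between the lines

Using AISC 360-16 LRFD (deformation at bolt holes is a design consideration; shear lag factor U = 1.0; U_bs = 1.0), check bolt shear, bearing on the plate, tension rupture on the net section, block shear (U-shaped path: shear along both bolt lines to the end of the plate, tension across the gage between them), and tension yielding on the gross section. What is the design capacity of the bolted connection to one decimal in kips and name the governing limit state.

74.6 kips (bolt shear governs)

Bolt shear: A_b = π(0.625)²/4 = 0.3068 in². φR_n = 0.75 × 54 × 0.3068 × 6 × 1 = 74.6 kips.
Bearing (0.625 in plate, F_u = 65 ksi): end bolts L_c = 1.5 − 0.6875/2 = 1.15625, R_n = min(1.2×1.15625×0.625×65, 2.4×0.625×0.625×65) = 56.367 kips/bolt; interior L_c = 1.8125 − 0.6875 = 1.125, R_n = 54.844 kips/bolt. φR_n = 0.75 × (2×56.367 + 4×54.844) = 249.1 kips.
Tension rupture (net): A_n = (4.5625 − 2×0.75)×0.625 = 1.9141 in² (U = 1.0, A_e = A_n). φR_n = 0.75 × 65 × 1.9141 = 93.3 kips.
Block shear: shear path 2×[1.5+2×1.8125] = 2×5.125 in, A_gv = 6.4063, A_nv = 2×(5.125 − 2.5×0.75)×0.625 = 4.0625 in²; tension across gage: (1.9375 − 1×0.75)×0.625 = 0.74219 in². R_n = min(0.6×65×4.0625, 0.6×50×6.4063) + 1.0×65×0.74219 = min(158.44, 192.19) + 48.242 = 206.68 kips. φR_n = 0.75 × 206.68 = 155.0 kips.
Tension yield (gross): A_g = 4.5625×0.625 = 2.8516 in². φR_n = 0.90 × 50 × 2.8516 = 128.3 kips.
Governing: min(74.6, 249.1, 93.3, 155.0, 128.3) = 74.6 kips → bolt shear.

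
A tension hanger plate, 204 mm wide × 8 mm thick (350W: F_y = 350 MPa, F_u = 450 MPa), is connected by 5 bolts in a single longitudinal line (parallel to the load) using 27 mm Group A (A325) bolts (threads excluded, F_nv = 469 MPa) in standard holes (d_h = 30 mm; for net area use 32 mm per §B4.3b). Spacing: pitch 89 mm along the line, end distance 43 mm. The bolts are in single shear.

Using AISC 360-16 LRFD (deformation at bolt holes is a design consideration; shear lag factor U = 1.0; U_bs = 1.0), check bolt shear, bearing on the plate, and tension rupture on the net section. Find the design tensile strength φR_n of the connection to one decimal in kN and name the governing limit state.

Bolt shear: A_b = π(27)²/4 = 572.56 mm². φR_n = 0.75 × 469 × 572.56 × 5 × 1 = 1007.0 kN.
Bearing (8 mm plate, F_u = 450 MPa): end bolts L_c = 43 − 30/2 = 28, R_n = min(1.2×28×8×450, 2.4×27×8×450) = 120.96 kN/bolt; interior L_c = 89 − 30 = 59, R_n = 233.28 kN/bolt. φR_n = 0.75 × (1×120.96 + 4×233.28) = 790.6 kN.
Tension rupture (net): A_n = (204 − 1×32)×8 = 1376 mm² (U = 1.0, A_e = A_n). φR_n = 0.75 × 450 × 1376 = 464.4 kN.
Governing: min(1007.0, 790.6, 464.4) = 464.4 kN → net-section rupture.

464.4 kN (net-section rupture governs)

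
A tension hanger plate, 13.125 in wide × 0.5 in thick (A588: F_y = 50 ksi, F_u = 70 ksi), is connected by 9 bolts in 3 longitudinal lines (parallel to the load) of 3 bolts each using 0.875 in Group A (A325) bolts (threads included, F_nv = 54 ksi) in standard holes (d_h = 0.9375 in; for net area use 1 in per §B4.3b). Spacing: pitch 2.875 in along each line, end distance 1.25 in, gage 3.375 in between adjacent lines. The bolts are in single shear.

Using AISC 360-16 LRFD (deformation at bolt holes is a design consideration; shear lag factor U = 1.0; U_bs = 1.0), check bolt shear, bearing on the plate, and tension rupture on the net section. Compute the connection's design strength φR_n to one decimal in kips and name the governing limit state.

Bolt shear: A_b = π(0.875)²/4 = 0.60132 in². φR_n = 0.75 × 54 × 0.60132 × 9 × 1 = 219.2 kips.
Bearing (0.5 in plate, F_u = 70 ksi): end bolts L_c = 1.25 − 0.9375/2 = 0.78125, R_n = min(1.2×0.78125×0.5×70, 2.4×0.875×0.5×70) = 32.813 kips/bolt; interior L_c = 2.875 − 0.9375 = 1.9375, R_n = 73.5 kips/bolt. φR_n = 0.75 × (3×32.813 + 6×73.5) = 404.6 kips.
Tension rupture (net): A_n = (13.125 − 3×1)×0.5 = 5.0625 in² (U = 1.0, A_e = A_n). φR_n = 0.75 × 70 × 5.0625 = 265.8 kips.
Governing: min(219.2, 404.6, 265.8) = 219.2 kips → bolt shear.

219.2 kips (bolt shear governs)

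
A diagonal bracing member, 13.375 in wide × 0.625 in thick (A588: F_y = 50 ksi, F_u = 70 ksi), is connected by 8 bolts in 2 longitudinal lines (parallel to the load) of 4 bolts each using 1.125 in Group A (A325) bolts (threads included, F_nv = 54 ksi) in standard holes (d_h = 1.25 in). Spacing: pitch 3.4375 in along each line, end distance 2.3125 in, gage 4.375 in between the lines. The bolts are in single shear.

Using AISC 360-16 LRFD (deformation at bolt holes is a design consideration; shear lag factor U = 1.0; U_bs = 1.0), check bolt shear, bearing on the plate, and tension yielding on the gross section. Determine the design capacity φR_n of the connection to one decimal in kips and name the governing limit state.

322.1 kips (bolt shear governs)

Bolt shear: A_b = π(1.125)²/4 = 0.99402 in². φR_n = 0.75 × 54 × 0.99402 × 8 × 1 = 322.1 kips.
Bearing (0.625 in plate, F_u = 70 ksi): end bolts L_c = 2.3125 − 1.25/2 = 1.6875, R_n = min(1.2×1.6875×0.625×70, 2.4×1.125×0.625×70) = 88.594 kips/bolt; interior L_c = 3.4375 − 1.25 = 2.1875, R_n = 114.84 kips/bolt. φR_n = 0.75 × (2×88.594 + 6×114.84) = 649.7 kips.
Tension yield (gross): A_g = 13.375×0.625 = 8.3594 in². φR_n = 0.90 × 50 × 8.3594 = 376.2 kips.
Governing: min(322.1, 649.7, 376.2) = 322.1 kips → bolt shear.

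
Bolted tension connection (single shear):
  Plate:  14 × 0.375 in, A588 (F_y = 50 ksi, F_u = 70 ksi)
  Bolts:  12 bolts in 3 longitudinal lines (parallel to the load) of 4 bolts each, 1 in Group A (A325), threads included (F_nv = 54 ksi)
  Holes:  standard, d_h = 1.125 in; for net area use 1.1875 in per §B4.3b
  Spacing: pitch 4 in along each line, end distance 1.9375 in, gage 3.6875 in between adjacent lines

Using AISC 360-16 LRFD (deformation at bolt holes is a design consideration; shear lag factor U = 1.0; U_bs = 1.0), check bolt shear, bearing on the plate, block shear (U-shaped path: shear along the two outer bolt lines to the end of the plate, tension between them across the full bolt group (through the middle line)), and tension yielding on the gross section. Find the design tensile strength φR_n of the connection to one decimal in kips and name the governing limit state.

Bolt shear: A_b = π(1)²/4 = 0.7854 in². φR_n = 0.75 × 54 × 0.7854 × 12 × 1 = 381.7 kips.
Bearing (0.375 in plate, F_u = 70 ksi): end bolts L_c = 1.9375 − 1.125/2 = 1.375, R_n = min(1.2×1.375×0.375×70, 2.4×1×0.375×70) = 43.313 kips/bolt; interior L_c = 4 − 1.125 = 2.875, R_n = 63 kips/bolt. φR_n = 0.75 × (3×43.313 + 9×63) = 522.7 kips.
Block shear: shear path 2×[1.9375+3×4] = 2×13.9375 in, A_gv = 10.453, A_nv = 2×(13.9375 − 3.5×1.1875)×0.375 = 7.3359 in²; tension across gage: (7.375 − 2×1.1875)×0.375 = 1.875 in². R_n = min(0.6×70×7.3359, 0.6×50×10.453) + 1.0×70×1.875 = min(308.11, 313.59) + 131.25 = 439.36 kips. φR_n = 0.75 × 439.36 = 329.5 kips.
Tension yield (gross): A_g = 14×0.375 = 5.25 in². φR_n = 0.90 × 50 × 5.25 = 236.3 kips.
Governing: min(381.7, 522.7, 329.5, 236.3) = 236.3 kips → gross-section yield.

236.3 kips (gross-section yield governs)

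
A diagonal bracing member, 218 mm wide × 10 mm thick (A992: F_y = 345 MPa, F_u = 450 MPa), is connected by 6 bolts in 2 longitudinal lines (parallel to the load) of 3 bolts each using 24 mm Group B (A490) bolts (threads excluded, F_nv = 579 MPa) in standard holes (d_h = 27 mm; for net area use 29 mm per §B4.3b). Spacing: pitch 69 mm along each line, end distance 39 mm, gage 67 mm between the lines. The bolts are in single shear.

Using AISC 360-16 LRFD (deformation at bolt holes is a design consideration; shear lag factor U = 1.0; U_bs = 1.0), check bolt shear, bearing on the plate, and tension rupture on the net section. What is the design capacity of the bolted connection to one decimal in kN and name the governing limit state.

Bolt shear: A_b = π(24)²/4 = 452.39 mm². φR_n = 0.75 × 579 × 452.39 × 6 × 1 = 1178.7 kN.
Bearing (10 mm plate, F_u = 450 MPa): end bolts L_c = 39 − 27/2 = 25.5, R_n = min(1.2×25.5×10×450, 2.4×24×10×450) = 137.7 kN/bolt; interior L_c = 69 − 27 = 42, R_n = 226.8 kN/bolt. φR_n = 0.75 × (2×137.7 + 4×226.8) = 887.0 kN.
Tension rupture (net): A_n = (218 − 2×29)×10 = 1600 mm² (U = 1.0, A_e = A_n). φR_n = 0.75 × 450 × 1600 = 540.0 kN.
Governing: min(1178.7, 887.0, 540.0) = 540.0 kN → net-section rupture.

540.0 kN (net-section rupture governs)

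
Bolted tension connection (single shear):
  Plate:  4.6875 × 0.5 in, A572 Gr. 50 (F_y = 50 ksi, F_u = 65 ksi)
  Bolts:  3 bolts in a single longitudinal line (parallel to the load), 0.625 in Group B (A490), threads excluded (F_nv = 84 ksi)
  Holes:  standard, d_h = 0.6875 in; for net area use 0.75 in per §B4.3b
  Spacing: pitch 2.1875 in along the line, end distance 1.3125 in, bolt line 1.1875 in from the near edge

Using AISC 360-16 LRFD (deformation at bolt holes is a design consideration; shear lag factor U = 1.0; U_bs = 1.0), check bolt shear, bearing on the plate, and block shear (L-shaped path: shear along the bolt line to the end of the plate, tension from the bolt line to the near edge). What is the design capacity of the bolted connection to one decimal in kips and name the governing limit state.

58.0 kips (bolt shear governs)

Bolt shear: A_b = π(0.625)²/4 = 0.3068 in². φR_n = 0.75 × 84 × 0.3068 × 3 × 1 = 58.0 kips.
Bearing (0.5 in plate, F_u = 65 ksi): end bolts L_c = 1.3125 − 0.6875/2 = 0.96875, R_n = min(1.2×0.96875×0.5×65, 2.4×0.625×0.5×65) = 37.781 kips/bolt; interior L_c = 2.1875 − 0.6875 = 1.5, R_n = 48.75 kips/bolt. φR_n = 0.75 × (1×37.781 + 2×48.75) = 101.5 kips.
Block shear: shear path 1×[1.3125+2×2.1875] = 1×5.6875 in, A_gv = 2.8438, A_nv = 1×(5.6875 − 2.5×0.75)×0.5 = 1.9063 in²; tension to near edge: (1.1875 − 0.5×0.75)×0.5 = 0.40625 in². R_n = min(0.6×65×1.9063, 0.6×50×2.8438) + 1.0×65×0.40625 = min(74.346, 85.314) + 26.406 = 100.75 kips. φR_n = 0.75 × 100.75 = 75.6 kips.
Governing: min(58.0, 101.5, 75.6) = 58.0 kips → bolt shear.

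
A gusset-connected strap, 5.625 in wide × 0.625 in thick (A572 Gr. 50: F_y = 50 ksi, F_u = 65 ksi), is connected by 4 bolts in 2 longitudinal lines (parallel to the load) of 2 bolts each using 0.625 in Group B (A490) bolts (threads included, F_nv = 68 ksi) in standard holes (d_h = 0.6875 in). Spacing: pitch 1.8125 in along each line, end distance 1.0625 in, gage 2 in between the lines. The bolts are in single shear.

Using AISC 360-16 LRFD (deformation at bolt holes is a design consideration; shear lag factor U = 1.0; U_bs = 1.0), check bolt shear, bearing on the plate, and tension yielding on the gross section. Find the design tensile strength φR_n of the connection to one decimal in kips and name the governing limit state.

Bolt shear: A_b = π(0.625)²/4 = 0.3068 in². φR_n = 0.75 × 68 × 0.3068 × 4 × 1 = 62.6 kips.
Bearing (0.625 in plate, F_u = 65 ksi): end bolts L_c = 1.0625 − 0.6875/2 = 0.71875, R_n = min(1.2×0.71875×0.625×65, 2.4×0.625×0.625×65) = 35.039 kips/bolt; interior L_c = 1.8125 − 0.6875 = 1.125, R_n = 54.844 kips/bolt. φR_n = 0.75 × (2×35.039 + 2×54.844) = 134.8 kips.
Tension yield (gross): A_g = 5.625×0.625 = 3.5156 in². φR_n = 0.90 × 50 × 3.5156 = 158.2 kips.
Governing: min(62.6, 134.8, 158.2) = 62.6 kips → bolt shear.

62.6 kips (bolt shear governs)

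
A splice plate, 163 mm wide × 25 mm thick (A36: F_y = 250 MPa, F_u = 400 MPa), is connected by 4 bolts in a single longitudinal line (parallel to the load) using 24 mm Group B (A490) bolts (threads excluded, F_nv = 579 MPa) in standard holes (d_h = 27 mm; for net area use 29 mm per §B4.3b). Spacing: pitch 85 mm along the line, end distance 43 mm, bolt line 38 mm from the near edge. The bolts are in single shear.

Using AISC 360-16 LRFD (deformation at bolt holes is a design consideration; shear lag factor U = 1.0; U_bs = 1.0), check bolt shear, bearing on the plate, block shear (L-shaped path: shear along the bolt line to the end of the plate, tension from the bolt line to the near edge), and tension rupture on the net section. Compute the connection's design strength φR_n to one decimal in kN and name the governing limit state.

Bolt shear: A_b = π(24)²/4 = 452.39 mm². φR_n = 0.75 × 579 × 452.39 × 4 × 1 = 785.8 kN.
Bearing (25 mm plate, F_u = 400 MPa): end bolts L_c = 43 − 27/2 = 29.5, R_n = min(1.2×29.5×25×400, 2.4×24×25×400) = 354 kN/bolt; interior L_c = 85 − 27 = 58, R_n = 576 kN/bolt. φR_n = 0.75 × (1×354 + 3×576) = 1561.5 kN.
Block shear: shear path 1×[43+3×85] = 1×298 mm, A_gv = 7450, A_nv = 1×(298 − 3.5×29)×25 = 4912.5 mm²; tension to near edge: (38 − 0.5×29)×25 = 587.5 mm². R_n = min(0.6×400×4912.5, 0.6×250×7450) + 1.0×400×587.5 = min(1179, 1117.5) + 235 = 1352.5 kN. φR_n = 0.75 × 1352.5 = 1014.4 kN.
Tension rupture (net): A_n = (163 − 1×29)×25 = 3350 mm² (U = 1.0, A_e = A_n). φR_n = 0.75 × 400 × 3350 = 1005.0 kN.
Governing: min(785.8, 1561.5, 1014.4, 1005.0) = 785.8 kN → bolt shear.

785.8 kN (bolt shear governs)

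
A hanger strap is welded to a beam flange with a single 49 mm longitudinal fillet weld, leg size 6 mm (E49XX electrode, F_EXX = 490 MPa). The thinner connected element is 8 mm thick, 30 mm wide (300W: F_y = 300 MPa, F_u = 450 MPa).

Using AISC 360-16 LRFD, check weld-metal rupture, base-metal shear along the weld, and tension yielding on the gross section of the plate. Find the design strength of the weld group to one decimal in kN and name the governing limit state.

45.8 kN (weld metal governs)

Weld metal: throat = 0.707×6 = 4.242 mm, L = 49 mm. φR_n = 0.75 × 0.6 × 490 × 4.242 × 49 = 45.8 kN.
Base metal shear (8 mm plate): yield φR_n = 1.0×0.6×300×8×49 = 70.6 kN; rupture φR_n = 0.75×0.6×450×8×49 = 79.4 kN; take 70.6 kN (yield).
Tension yield (gross): A_g = 30×8 = 240 mm². φR_n = 0.90 × 300 × 240 = 64.8 kN.
Governing: min(45.8, 70.6, 64.8) = 45.8 kN → weld metal.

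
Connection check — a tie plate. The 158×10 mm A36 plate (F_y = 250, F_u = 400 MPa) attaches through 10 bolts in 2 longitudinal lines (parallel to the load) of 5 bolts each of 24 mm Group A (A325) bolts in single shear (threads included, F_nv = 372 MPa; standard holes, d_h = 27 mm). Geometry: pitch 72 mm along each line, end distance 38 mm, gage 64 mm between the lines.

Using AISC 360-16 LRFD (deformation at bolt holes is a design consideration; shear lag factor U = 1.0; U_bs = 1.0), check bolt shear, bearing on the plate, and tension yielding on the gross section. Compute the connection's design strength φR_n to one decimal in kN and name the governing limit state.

355.5 kN (gross-section yield governs)

Bolt shear: A_b = π(24)²/4 = 452.39 mm². φR_n = 0.75 × 372 × 452.39 × 10 × 1 = 1262.2 kN.
Bearing (10 mm plate, F_u = 400 MPa): end bolts L_c = 38 − 27/2 = 24.5, R_n = min(1.2×24.5×10×400, 2.4×24×10×400) = 117.6 kN/bolt; interior L_c = 72 − 27 = 45, R_n = 216 kN/bolt. φR_n = 0.75 × (2×117.6 + 8×216) = 1472.4 kN.
Tension yield (gross): A_g = 158×10 = 1580 mm². φR_n = 0.90 × 250 × 1580 = 355.5 kN.
Governing: min(1262.2, 1472.4, 355.5) = 355.5 kN → gross-section yield.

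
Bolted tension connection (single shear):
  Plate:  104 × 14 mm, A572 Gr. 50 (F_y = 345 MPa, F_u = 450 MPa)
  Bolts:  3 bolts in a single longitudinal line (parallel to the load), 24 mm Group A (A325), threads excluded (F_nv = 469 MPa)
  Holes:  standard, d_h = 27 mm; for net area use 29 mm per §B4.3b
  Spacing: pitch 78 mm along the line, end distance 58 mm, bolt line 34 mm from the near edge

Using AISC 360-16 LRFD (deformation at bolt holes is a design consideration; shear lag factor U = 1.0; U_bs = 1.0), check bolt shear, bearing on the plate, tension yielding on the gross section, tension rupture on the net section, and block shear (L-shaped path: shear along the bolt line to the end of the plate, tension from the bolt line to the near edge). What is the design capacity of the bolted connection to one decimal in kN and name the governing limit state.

354.4 kN (net-section rupture governs)

Bolt shear: A_b = π(24)²/4 = 452.39 mm². φR_n = 0.75 × 469 × 452.39 × 3 × 1 = 477.4 kN.
Bearing (14 mm plate, F_u = 450 MPa): end bolts L_c = 58 − 27/2 = 44.5, R_n = min(1.2×44.5×14×450, 2.4×24×14×450) = 336.42 kN/bolt; interior L_c = 78 − 27 = 51, R_n = 362.88 kN/bolt. φR_n = 0.75 × (1×336.42 + 2×362.88) = 796.6 kN.
Tension yield (gross): A_g = 104×14 = 1456 mm². φR_n = 0.90 × 345 × 1456 = 452.1 kN.
Tension rupture (net): A_n = (104 − 1×29)×14 = 1050 mm² (U = 1.0, A_e = A_n). φR_n = 0.75 × 450 × 1050 = 354.4 kN.
Block shear: shear path 1×[58+2×78] = 1×214 mm, A_gv = 2996, A_nv = 1×(214 − 2.5×29)×14 = 1981 mm²; tension to near edge: (34 − 0.5×29)×14 = 273 mm². R_n = min(0.6×450×1981, 0.6×345×2996) + 1.0×450×273 = min(534.87, 620.17) + 122.85 = 657.72 kN. φR_n = 0.75 × 657.72 = 493.3 kN.
Governing: min(477.4, 796.6, 452.1, 354.4, 493.3) = 354.4 kN → net-section rupture.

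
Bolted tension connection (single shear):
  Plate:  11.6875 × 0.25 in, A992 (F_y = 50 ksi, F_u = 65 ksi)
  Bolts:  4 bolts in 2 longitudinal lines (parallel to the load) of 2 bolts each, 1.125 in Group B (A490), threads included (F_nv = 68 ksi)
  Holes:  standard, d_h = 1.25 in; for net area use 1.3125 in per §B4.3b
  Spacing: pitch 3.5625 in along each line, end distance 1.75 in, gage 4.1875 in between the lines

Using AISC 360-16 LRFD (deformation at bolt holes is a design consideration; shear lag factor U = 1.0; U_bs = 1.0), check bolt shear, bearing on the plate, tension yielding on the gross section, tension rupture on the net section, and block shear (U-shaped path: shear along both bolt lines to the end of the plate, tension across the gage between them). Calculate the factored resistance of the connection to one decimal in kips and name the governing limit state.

Bolt shear: A_b = π(1.125)²/4 = 0.99402 in². φR_n = 0.75 × 68 × 0.99402 × 4 × 1 = 202.8 kips.
Bearing (0.25 in plate, F_u = 65 ksi): end bolts L_c = 1.75 − 1.25/2 = 1.125, R_n = min(1.2×1.125×0.25×65, 2.4×1.125×0.25×65) = 21.938 kips/bolt; interior L_c = 3.5625 − 1.25 = 2.3125, R_n = 43.875 kips/bolt. φR_n = 0.75 × (2×21.938 + 2×43.875) = 98.7 kips.
Tension yield (gross): A_g = 11.6875×0.25 = 2.9219 in². φR_n = 0.90 × 50 × 2.9219 = 131.5 kips.
Tension rupture (net): A_n = (11.6875 − 2×1.3125)×0.25 = 2.2656 in² (U = 1.0, A_e = A_n). φR_n = 0.75 × 65 × 2.2656 = 110.4 kips.
Block shear: shear path 2×[1.75+1×3.5625] = 2×5.3125 in, A_gv = 2.6563, A_nv = 2×(5.3125 − 1.5×1.3125)×0.25 = 1.6719 in²; tension across gage: (4.1875 − 1×1.3125)×0.25 = 0.71875 in². R_n = min(0.6×65×1.6719, 0.6×50×2.6563) + 1.0×65×0.71875 = min(65.204, 79.689) + 46.719 = 111.92 kips. φR_n = 0.75 × 111.92 = 83.9 kips.
Governing: min(202.8, 98.7, 131.5, 110.4, 83.9) = 83.9 kips → block shear.

83.9 kips (block shear governs)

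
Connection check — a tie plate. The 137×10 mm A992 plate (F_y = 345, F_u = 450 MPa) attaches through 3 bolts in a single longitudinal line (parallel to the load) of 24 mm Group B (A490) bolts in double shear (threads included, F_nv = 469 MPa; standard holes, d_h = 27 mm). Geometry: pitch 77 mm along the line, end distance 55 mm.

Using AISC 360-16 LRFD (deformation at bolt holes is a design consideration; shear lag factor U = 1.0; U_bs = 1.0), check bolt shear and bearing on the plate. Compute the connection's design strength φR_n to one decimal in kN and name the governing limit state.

556.9 kN (bearing governs)

Bolt shear: A_b = π(24)²/4 = 452.39 mm². φR_n = 0.75 × 469 × 452.39 × 3 × 2 = 954.8 kN.
Bearing (10 mm plate, F_u = 450 MPa): end bolts L_c = 55 − 27/2 = 41.5, R_n = min(1.2×41.5×10×450, 2.4×24×10×450) = 224.1 kN/bolt; interior L_c = 77 − 27 = 50, R_n = 259.2 kN/bolt. φR_n = 0.75 × (1×224.1 + 2×259.2) = 556.9 kN.
Governing: min(954.8, 556.9) = 556.9 kN → bearing.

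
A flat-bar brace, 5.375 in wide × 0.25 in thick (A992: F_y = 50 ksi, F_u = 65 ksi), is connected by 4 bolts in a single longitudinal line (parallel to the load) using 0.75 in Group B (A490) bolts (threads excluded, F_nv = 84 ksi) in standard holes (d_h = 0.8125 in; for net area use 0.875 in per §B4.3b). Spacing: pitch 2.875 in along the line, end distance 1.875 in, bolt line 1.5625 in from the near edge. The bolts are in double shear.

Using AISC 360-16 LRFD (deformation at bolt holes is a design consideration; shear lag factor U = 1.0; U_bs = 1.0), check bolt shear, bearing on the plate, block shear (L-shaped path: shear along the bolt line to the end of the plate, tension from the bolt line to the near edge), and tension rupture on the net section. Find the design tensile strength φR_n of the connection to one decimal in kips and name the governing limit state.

54.8 kips (net-section rupture governs)

Bolt shear: A_b = π(0.75)²/4 = 0.44179 in². φR_n = 0.75 × 84 × 0.44179 × 4 × 2 = 222.7 kips.
Bearing (0.25 in plate, F_u = 65 ksi): end bolts L_c = 1.875 − 0.8125/2 = 1.46875, R_n = min(1.2×1.46875×0.25×65, 2.4×0.75×0.25×65) = 28.641 kips/bolt; interior L_c = 2.875 − 0.8125 = 2.0625, R_n = 29.25 kips/bolt. φR_n = 0.75 × (1×28.641 + 3×29.25) = 87.3 kips.
Block shear: shear path 1×[1.875+3×2.875] = 1×10.5 in, A_gv = 2.625, A_nv = 1×(10.5 − 3.5×0.875)×0.25 = 1.8594 in²; tension to near edge: (1.5625 − 0.5×0.875)×0.25 = 0.28125 in². R_n = min(0.6×65×1.8594, 0.6×50×2.625) + 1.0×65×0.28125 = min(72.517, 78.75) + 18.281 = 90.798 kips. φR_n = 0.75 × 90.798 = 68.1 kips.
Tension rupture (net): A_n = (5.375 − 1×0.875)×0.25 = 1.125 in² (U = 1.0, A_e = A_n). φR_n = 0.75 × 65 × 1.125 = 54.8 kips.
Governing: min(222.7, 87.3, 68.1, 54.8) = 54.8 kips → net-section rupture.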